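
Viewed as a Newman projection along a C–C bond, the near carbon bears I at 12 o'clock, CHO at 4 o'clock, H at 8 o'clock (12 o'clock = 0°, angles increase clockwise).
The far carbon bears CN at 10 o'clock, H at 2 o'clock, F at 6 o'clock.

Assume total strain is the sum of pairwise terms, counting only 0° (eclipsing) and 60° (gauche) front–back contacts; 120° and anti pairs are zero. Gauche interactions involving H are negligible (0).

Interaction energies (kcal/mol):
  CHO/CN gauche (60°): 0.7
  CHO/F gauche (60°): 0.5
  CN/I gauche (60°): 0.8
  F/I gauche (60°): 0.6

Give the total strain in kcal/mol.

This conformer (staggered): I–CN gauche, CHO–F gauche; 0.8 + 0.5 = 1.3 kcal/mol.

1.3 kcal/mol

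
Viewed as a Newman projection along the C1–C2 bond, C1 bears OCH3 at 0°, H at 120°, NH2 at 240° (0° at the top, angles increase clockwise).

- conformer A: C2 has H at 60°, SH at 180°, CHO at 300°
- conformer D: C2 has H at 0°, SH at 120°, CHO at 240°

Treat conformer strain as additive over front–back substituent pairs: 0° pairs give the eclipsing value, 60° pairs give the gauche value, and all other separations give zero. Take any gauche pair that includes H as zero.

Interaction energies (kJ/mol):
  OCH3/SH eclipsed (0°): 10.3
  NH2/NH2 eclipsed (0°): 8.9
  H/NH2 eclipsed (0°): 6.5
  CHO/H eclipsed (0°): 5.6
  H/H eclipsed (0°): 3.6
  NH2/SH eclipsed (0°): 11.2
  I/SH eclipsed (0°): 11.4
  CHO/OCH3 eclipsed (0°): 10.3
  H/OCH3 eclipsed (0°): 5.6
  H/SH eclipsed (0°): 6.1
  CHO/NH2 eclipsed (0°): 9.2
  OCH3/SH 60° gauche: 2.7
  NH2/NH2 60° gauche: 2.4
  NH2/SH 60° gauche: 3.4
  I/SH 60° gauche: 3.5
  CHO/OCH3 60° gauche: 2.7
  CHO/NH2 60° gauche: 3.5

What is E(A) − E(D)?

A (staggered): OCH3(0°)/CHO(300°) gauche 2.7; NH2(240°)/SH(180°) gauche 3.4; NH2(240°)/CHO(300°) gauche 3.5 → 9.6 kJ/mol.
D (eclipsed): OCH3(0°)/H(0°) eclipsed 5.6; H(120°)/SH(120°) eclipsed 6.1; NH2(240°)/CHO(240°) eclipsed 9.2 → 20.9 kJ/mol.
E(A) − E(D) = 9.6 − 20.9 = -11.3 kJ/mol.

-11.3 kJ/mol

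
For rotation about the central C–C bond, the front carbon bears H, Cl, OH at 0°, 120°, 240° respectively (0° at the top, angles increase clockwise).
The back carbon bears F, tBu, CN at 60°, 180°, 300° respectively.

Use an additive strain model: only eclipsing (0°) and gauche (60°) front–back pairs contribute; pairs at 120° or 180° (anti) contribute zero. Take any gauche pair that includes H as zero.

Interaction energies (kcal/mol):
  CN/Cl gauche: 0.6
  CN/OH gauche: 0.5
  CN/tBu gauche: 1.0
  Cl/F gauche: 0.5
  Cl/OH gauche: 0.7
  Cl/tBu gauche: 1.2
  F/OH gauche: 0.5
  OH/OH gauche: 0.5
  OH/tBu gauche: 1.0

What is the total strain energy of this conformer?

3.2 kcal/mol

This conformer (staggered): Cl(120°)/F(60°) gauche 0.5; Cl(120°)/tBu(180°) gauche 1.2; OH(240°)/tBu(180°) gauche 1.0; OH(240°)/CN(300°) gauche 0.5 → 3.2 kcal/mol.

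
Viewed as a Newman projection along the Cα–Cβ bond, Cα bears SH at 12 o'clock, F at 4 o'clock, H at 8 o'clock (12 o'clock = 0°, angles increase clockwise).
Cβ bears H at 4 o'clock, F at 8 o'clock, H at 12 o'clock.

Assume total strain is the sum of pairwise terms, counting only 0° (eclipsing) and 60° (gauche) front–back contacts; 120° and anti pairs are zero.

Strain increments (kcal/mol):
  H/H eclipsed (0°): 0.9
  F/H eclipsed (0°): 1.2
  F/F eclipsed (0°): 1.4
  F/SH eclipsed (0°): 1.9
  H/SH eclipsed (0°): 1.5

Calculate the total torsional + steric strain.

3.9 kcal/mol

This conformer (eclipsed): SH–H eclipsed, F–H eclipsed, H–F eclipsed; 1.5 + 1.2 + 1.2 = 3.9 kcal/mol.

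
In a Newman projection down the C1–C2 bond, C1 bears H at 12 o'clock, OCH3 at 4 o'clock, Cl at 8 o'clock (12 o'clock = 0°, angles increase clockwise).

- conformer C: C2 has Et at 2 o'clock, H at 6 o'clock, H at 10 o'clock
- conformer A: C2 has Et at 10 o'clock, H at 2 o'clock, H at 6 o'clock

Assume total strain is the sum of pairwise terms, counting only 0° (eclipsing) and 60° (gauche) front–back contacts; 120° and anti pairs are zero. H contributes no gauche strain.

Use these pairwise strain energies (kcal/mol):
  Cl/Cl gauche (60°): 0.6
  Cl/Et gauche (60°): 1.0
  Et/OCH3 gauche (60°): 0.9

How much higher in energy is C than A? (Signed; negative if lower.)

-0.1 kcal/mol

C is staggered. OCH3 at 120° is gauche with Et at 60° (0.9). Total 0.9 kcal/mol.
A is staggered. Cl at 240° is gauche with Et at 300° (1.0). Total 1.0 kcal/mol.
E(C) − E(A) = 0.9 − 1.0 = -0.1 kcal/mol.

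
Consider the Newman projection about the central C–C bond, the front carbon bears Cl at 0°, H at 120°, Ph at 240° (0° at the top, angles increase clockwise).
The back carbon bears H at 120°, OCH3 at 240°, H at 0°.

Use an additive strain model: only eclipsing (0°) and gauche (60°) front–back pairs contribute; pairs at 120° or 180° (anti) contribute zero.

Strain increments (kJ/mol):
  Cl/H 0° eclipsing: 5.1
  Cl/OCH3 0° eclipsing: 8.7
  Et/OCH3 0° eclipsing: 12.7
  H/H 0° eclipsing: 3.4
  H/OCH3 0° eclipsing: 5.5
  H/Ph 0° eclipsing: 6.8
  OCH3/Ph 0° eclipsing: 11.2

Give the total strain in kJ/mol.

This conformer (eclipsed): Cl–H eclipsed, H–H eclipsed, Ph–OCH3 eclipsed; 5.1 + 3.4 + 11.2 = 19.7 kJ/mol.

19.7 kJ/mol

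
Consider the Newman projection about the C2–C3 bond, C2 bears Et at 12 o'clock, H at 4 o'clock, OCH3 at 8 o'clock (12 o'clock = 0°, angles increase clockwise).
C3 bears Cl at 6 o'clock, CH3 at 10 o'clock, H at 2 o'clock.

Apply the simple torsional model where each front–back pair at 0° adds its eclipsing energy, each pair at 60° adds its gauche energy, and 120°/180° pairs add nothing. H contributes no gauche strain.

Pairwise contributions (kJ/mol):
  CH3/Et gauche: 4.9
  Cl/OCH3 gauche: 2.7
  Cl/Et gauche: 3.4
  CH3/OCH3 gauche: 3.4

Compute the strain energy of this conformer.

This conformer (staggered): Et–CH3 gauche, OCH3–Cl gauche, OCH3–CH3 gauche; 4.9 + 2.7 + 3.4 = 11.0 kJ/mol.

11.0 kJ/mol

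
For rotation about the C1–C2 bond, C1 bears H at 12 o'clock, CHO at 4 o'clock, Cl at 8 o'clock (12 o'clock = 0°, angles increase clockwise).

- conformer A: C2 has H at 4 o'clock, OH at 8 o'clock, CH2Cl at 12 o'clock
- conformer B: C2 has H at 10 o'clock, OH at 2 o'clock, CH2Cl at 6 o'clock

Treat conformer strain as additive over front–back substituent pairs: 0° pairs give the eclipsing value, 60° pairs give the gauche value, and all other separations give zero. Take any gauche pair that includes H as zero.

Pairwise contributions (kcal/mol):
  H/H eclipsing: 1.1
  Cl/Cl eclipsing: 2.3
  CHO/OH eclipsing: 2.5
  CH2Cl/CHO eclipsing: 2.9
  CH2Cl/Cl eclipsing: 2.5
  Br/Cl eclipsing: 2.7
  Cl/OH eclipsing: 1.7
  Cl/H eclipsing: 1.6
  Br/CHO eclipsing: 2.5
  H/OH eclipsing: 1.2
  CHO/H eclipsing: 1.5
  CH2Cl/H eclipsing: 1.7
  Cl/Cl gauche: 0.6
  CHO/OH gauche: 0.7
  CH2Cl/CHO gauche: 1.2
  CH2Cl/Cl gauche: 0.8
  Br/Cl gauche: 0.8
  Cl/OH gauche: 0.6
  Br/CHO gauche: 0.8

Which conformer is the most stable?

B

A (eclipsed): H(0°)/CH2Cl(0°) eclipsed 1.7; CHO(120°)/H(120°) eclipsed 1.5; Cl(240°)/OH(240°) eclipsed 1.7 → 4.9 kcal/mol.
B (staggered): CHO(120°)/OH(60°) gauche 0.7; CHO(120°)/CH2Cl(180°) gauche 1.2; Cl(240°)/CH2Cl(180°) gauche 0.8 → 2.7 kcal/mol.
B has the lowest total (2.7 kcal/mol).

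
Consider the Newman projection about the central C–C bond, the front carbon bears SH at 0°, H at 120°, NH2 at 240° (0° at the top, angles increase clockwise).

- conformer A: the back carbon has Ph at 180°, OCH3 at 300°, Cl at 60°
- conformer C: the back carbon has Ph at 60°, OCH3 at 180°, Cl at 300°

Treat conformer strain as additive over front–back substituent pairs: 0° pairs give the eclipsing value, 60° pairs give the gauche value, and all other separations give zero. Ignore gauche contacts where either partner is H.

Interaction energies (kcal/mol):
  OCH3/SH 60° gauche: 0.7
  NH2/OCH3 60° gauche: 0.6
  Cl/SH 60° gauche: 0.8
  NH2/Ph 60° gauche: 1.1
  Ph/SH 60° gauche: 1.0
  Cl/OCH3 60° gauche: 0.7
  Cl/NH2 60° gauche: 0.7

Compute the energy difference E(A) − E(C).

A (staggered): SH–OCH3 gauche, SH–Cl gauche, NH2–Ph gauche, NH2–OCH3 gauche; 0.7 + 0.8 + 1.1 + 0.6 = 3.2 kcal/mol.
C (staggered): SH–Ph gauche, SH–Cl gauche, NH2–OCH3 gauche, NH2–Cl gauche; 1.0 + 0.8 + 0.6 + 0.7 = 3.1 kcal/mol.
E(A) − E(C) = 3.2 − 3.1 = +0.1 kcal/mol.

+0.1 kcal/mol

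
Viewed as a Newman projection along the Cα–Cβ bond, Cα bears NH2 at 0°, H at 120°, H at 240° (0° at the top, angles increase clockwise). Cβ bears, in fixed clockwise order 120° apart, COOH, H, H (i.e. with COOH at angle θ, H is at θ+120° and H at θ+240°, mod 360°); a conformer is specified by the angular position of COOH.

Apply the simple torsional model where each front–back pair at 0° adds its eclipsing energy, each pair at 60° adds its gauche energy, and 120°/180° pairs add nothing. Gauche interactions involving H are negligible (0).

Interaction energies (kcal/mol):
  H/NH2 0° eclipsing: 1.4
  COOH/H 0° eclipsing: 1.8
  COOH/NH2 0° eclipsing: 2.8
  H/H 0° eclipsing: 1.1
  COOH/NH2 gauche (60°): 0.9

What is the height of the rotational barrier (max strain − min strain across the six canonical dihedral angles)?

5.0 kcal/mol

COOH at 0° is eclipsed. NH2 at 0° is eclipsed with COOH at 0° (2.8); H at 120° is eclipsed with H at 120° (1.1); H at 240° is eclipsed with H at 240° (1.1). Total 5.0 kcal/mol.
COOH at 60° is staggered. NH2 at 0° is gauche with COOH at 60° (0.9). Total 0.9 kcal/mol.
COOH at 120° is eclipsed. NH2 at 0° is eclipsed with H at 0° (1.4); H at 120° is eclipsed with COOH at 120° (1.8); H at 240° is eclipsed with H at 240° (1.1). Total 4.3 kcal/mol.
COOH at 180° (staggered): no non-H gauche contacts → 0.0 kcal/mol.
COOH at 240° is eclipsed. NH2 at 0° is eclipsed with H at 0° (1.4); H at 120° is eclipsed with H at 120° (1.1); H at 240° is eclipsed with COOH at 240° (1.8). Total 4.3 kcal/mol.
COOH at 300° is staggered. NH2 at 0° is gauche with COOH at 300° (0.9). Total 0.9 kcal/mol.
Max at 0° (5.0 kcal/mol), min at 180° (0.0 kcal/mol); barrier = 5.0 kcal/mol.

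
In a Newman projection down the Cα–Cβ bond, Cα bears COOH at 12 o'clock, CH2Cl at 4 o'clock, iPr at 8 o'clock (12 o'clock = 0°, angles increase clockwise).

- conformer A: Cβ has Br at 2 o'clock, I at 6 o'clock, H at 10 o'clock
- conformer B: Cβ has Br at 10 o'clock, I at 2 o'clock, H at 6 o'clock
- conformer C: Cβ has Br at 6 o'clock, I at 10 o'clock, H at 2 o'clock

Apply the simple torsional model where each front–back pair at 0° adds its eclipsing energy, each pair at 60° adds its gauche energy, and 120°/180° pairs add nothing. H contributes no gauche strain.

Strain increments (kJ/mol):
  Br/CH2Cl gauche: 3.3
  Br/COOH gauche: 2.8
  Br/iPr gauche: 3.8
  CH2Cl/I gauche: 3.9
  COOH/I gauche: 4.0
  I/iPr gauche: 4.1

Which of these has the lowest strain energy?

A

A is staggered. COOH at 0° is gauche with Br at 60° (2.8); CH2Cl at 120° is gauche with Br at 60° (3.3); CH2Cl at 120° is gauche with I at 180° (3.9); iPr at 240° is gauche with I at 180° (4.1). Total 14.1 kJ/mol.
B is staggered. COOH at 0° is gauche with Br at 300° (2.8); COOH at 0° is gauche with I at 60° (4.0); CH2Cl at 120° is gauche with I at 60° (3.9); iPr at 240° is gauche with Br at 300° (3.8). Total 14.5 kJ/mol.
C is staggered. COOH at 0° is gauche with I at 300° (4.0); CH2Cl at 120° is gauche with Br at 180° (3.3); iPr at 240° is gauche with Br at 180° (3.8); iPr at 240° is gauche with I at 300° (4.1). Total 15.2 kJ/mol.
A has the lowest total (14.1 kJ/mol).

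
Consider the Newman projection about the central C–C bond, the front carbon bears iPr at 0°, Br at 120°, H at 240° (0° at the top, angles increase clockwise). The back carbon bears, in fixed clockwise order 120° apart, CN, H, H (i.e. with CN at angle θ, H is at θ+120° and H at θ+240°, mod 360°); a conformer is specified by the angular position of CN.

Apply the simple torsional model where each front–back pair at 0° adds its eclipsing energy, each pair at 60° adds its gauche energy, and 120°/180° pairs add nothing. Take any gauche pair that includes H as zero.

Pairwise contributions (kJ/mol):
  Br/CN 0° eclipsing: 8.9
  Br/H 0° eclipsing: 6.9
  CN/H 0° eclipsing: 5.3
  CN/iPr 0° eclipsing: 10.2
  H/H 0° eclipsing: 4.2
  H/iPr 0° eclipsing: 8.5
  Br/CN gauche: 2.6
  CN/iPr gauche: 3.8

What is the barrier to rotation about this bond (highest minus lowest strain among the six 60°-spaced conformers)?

CN at 0° (eclipsed): iPr–CN eclipsed, Br–H eclipsed, H–H eclipsed; 10.2 + 6.9 + 4.2 = 21.3 kJ/mol.
CN at 60° (staggered): iPr–CN gauche, Br–CN gauche; 3.8 + 2.6 = 6.4 kJ/mol.
CN at 120° (eclipsed): iPr–H eclipsed, Br–CN eclipsed, H–H eclipsed; 8.5 + 8.9 + 4.2 = 21.6 kJ/mol.
CN at 180° (staggered): Br–CN gauche; 2.6 = 2.6 kJ/mol.
CN at 240° (eclipsed): iPr–H eclipsed, Br–H eclipsed, H–CN eclipsed; 8.5 + 6.9 + 5.3 = 20.7 kJ/mol.
CN at 300° (staggered): iPr–CN gauche; 3.8 = 3.8 kJ/mol.
Max at 120° (21.6 kJ/mol), min at 180° (2.6 kJ/mol); barrier = 19.0 kJ/mol.

19.0 kJ/mol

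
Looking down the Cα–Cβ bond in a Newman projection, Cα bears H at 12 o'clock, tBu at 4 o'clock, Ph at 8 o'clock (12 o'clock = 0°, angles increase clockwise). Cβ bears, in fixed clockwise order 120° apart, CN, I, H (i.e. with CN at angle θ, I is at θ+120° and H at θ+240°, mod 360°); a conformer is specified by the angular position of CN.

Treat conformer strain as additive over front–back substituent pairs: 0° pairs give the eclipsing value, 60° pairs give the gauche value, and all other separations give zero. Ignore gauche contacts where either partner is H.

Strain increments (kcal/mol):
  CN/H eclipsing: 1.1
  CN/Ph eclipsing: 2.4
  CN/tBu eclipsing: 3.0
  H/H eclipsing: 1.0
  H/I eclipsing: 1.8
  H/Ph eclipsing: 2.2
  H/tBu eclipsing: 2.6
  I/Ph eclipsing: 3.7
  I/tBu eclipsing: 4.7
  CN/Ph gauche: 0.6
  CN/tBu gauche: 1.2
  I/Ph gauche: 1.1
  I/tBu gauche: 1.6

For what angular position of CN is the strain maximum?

CN at 0° (eclipsed): H(0°)/CN(0°) eclipsed 1.1; tBu(120°)/I(120°) eclipsed 4.7; Ph(240°)/H(240°) eclipsed 2.2 → 8.0 kcal/mol.
CN at 60° (staggered): tBu(120°)/CN(60°) gauche 1.2; tBu(120°)/I(180°) gauche 1.6; Ph(240°)/I(180°) gauche 1.1 → 3.9 kcal/mol.
CN at 120° (eclipsed): H(0°)/H(0°) eclipsed 1.0; tBu(120°)/CN(120°) eclipsed 3.0; Ph(240°)/I(240°) eclipsed 3.7 → 7.7 kcal/mol.
CN at 180° (staggered): tBu(120°)/CN(180°) gauche 1.2; Ph(240°)/CN(180°) gauche 0.6; Ph(240°)/I(300°) gauche 1.1 → 2.9 kcal/mol.
CN at 240° (eclipsed): H(0°)/I(0°) eclipsed 1.8; tBu(120°)/H(120°) eclipsed 2.6; Ph(240°)/CN(240°) eclipsed 2.4 → 6.8 kcal/mol.
CN at 300° (staggered): tBu(120°)/I(60°) gauche 1.6; Ph(240°)/CN(300°) gauche 0.6 → 2.2 kcal/mol.
The maximum (8.0 kcal/mol) occurs with CN at 0°.

0°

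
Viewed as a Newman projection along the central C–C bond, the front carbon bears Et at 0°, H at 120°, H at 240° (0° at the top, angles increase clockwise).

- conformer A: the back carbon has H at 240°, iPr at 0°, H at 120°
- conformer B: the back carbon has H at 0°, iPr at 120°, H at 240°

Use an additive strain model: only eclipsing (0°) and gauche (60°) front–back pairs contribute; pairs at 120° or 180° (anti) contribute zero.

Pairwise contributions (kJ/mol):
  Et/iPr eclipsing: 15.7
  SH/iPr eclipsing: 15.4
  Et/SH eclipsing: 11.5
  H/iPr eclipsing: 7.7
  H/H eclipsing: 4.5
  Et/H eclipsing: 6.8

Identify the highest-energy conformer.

A

A (eclipsed): Et(0°)/iPr(0°) eclipsed 15.7; H(120°)/H(120°) eclipsed 4.5; H(240°)/H(240°) eclipsed 4.5 → 24.7 kJ/mol.
B (eclipsed): Et(0°)/H(0°) eclipsed 6.8; H(120°)/iPr(120°) eclipsed 7.7; H(240°)/H(240°) eclipsed 4.5 → 19.0 kJ/mol.
A has the highest total (24.7 kJ/mol).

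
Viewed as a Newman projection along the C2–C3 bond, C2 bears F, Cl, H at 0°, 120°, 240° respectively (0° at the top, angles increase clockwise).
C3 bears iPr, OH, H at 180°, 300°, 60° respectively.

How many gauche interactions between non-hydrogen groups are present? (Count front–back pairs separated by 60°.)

2

Non-H gauche pairs: F(0°)/OH(300°); Cl(120°)/iPr(180°) — 2 interactions.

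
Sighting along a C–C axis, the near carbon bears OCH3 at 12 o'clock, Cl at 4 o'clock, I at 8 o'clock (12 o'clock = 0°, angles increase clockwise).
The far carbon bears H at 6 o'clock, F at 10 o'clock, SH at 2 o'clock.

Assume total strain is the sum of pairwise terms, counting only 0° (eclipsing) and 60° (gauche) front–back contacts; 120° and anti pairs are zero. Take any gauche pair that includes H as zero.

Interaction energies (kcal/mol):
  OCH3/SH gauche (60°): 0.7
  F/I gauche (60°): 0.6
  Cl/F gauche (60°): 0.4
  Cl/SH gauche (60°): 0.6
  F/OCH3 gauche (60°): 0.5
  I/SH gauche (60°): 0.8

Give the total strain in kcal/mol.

This conformer (staggered): OCH3(0°)/F(300°) gauche 0.5; OCH3(0°)/SH(60°) gauche 0.7; Cl(120°)/SH(60°) gauche 0.6; I(240°)/F(300°) gauche 0.6 → 2.4 kcal/mol.

2.4 kcal/mol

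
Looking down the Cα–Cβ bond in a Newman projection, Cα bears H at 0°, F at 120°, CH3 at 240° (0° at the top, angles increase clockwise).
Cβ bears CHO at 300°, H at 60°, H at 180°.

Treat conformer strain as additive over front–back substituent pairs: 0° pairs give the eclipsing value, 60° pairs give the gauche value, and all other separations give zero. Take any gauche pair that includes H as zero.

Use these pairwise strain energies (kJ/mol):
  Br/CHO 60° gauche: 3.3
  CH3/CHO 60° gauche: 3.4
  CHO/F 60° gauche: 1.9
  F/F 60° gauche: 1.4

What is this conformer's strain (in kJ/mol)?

3.4 kJ/mol

This conformer is staggered. CH3 at 240° is gauche with CHO at 300° (3.4). Total 3.4 kJ/mol.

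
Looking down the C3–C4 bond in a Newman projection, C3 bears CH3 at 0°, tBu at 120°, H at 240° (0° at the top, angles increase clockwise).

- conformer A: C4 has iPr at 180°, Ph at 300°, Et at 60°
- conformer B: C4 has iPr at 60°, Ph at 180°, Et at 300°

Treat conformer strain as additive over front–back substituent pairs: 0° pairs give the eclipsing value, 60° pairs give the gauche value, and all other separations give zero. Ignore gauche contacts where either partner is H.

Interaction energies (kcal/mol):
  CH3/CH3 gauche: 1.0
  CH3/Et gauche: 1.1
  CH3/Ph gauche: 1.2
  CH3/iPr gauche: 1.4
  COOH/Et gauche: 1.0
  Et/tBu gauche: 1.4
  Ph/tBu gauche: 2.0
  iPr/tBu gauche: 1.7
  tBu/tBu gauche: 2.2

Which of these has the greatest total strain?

A is staggered. CH3 at 0° is gauche with Ph at 300° (1.2); CH3 at 0° is gauche with Et at 60° (1.1); tBu at 120° is gauche with iPr at 180° (1.7); tBu at 120° is gauche with Et at 60° (1.4). Total 5.4 kcal/mol.
B is staggered. CH3 at 0° is gauche with iPr at 60° (1.4); CH3 at 0° is gauche with Et at 300° (1.1); tBu at 120° is gauche with iPr at 60° (1.7); tBu at 120° is gauche with Ph at 180° (2.0). Total 6.2 kcal/mol.
B has the highest total (6.2 kcal/mol).

B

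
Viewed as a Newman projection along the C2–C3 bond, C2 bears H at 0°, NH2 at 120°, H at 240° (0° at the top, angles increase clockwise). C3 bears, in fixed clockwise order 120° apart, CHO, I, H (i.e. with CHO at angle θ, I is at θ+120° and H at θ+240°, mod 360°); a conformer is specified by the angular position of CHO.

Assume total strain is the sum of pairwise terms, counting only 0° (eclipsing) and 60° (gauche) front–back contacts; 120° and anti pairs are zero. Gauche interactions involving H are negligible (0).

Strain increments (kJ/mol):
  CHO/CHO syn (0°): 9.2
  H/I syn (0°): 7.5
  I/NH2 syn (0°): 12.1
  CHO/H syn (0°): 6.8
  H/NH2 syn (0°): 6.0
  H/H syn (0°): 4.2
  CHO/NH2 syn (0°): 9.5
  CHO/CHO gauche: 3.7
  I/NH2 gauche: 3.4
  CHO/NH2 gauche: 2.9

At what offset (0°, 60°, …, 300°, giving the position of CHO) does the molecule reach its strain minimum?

CHO at 0° is eclipsed. H at 0° is eclipsed with CHO at 0° (6.8); NH2 at 120° is eclipsed with I at 120° (12.1); H at 240° is eclipsed with H at 240° (4.2). Total 23.1 kJ/mol.
CHO at 60° is staggered. NH2 at 120° is gauche with CHO at 60° (2.9); NH2 at 120° is gauche with I at 180° (3.4). Total 6.3 kJ/mol.
CHO at 120° is eclipsed. H at 0° is eclipsed with H at 0° (4.2); NH2 at 120° is eclipsed with CHO at 120° (9.5); H at 240° is eclipsed with I at 240° (7.5). Total 21.2 kJ/mol.
CHO at 180° is staggered. NH2 at 120° is gauche with CHO at 180° (2.9). Total 2.9 kJ/mol.
CHO at 240° is eclipsed. H at 0° is eclipsed with I at 0° (7.5); NH2 at 120° is eclipsed with H at 120° (6.0); H at 240° is eclipsed with CHO at 240° (6.8). Total 20.3 kJ/mol.
CHO at 300° is staggered. NH2 at 120° is gauche with I at 60° (3.4). Total 3.4 kJ/mol.
The minimum (2.9 kJ/mol) occurs with CHO at 180°.

180°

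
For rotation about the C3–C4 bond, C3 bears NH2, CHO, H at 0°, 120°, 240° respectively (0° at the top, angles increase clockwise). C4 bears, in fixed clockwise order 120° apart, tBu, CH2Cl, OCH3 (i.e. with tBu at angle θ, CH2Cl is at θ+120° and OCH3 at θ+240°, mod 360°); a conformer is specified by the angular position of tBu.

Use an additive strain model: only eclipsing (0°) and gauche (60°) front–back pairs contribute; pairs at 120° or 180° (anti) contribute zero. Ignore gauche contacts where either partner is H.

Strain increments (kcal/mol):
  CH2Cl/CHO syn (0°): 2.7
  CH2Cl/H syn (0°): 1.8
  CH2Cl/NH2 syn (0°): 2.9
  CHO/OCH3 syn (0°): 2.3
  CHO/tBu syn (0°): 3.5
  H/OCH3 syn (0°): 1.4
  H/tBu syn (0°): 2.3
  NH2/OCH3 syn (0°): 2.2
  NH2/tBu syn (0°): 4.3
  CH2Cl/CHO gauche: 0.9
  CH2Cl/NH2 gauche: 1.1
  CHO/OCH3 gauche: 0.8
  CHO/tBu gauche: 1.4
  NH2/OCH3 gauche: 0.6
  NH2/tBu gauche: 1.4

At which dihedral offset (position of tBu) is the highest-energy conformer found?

tBu at 0° is eclipsed. NH2 at 0° is eclipsed with tBu at 0° (4.3); CHO at 120° is eclipsed with CH2Cl at 120° (2.7); H at 240° is eclipsed with OCH3 at 240° (1.4). Total 8.4 kcal/mol.
tBu at 60° is staggered. NH2 at 0° is gauche with tBu at 60° (1.4); NH2 at 0° is gauche with OCH3 at 300° (0.6); CHO at 120° is gauche with tBu at 60° (1.4); CHO at 120° is gauche with CH2Cl at 180° (0.9). Total 4.3 kcal/mol.
tBu at 120° is eclipsed. NH2 at 0° is eclipsed with OCH3 at 0° (2.2); CHO at 120° is eclipsed with tBu at 120° (3.5); H at 240° is eclipsed with CH2Cl at 240° (1.8). Total 7.5 kcal/mol.
tBu at 180° is staggered. NH2 at 0° is gauche with CH2Cl at 300° (1.1); NH2 at 0° is gauche with OCH3 at 60° (0.6); CHO at 120° is gauche with tBu at 180° (1.4); CHO at 120° is gauche with OCH3 at 60° (0.8). Total 3.9 kcal/mol.
tBu at 240° is eclipsed. NH2 at 0° is eclipsed with CH2Cl at 0° (2.9); CHO at 120° is eclipsed with OCH3 at 120° (2.3); H at 240° is eclipsed with tBu at 240° (2.3). Total 7.5 kcal/mol.
tBu at 300° is staggered. NH2 at 0° is gauche with tBu at 300° (1.4); NH2 at 0° is gauche with CH2Cl at 60° (1.1); CHO at 120° is gauche with CH2Cl at 60° (0.9); CHO at 120° is gauche with OCH3 at 180° (0.8). Total 4.2 kcal/mol.
The maximum (8.4 kcal/mol) occurs with tBu at 0°.

0°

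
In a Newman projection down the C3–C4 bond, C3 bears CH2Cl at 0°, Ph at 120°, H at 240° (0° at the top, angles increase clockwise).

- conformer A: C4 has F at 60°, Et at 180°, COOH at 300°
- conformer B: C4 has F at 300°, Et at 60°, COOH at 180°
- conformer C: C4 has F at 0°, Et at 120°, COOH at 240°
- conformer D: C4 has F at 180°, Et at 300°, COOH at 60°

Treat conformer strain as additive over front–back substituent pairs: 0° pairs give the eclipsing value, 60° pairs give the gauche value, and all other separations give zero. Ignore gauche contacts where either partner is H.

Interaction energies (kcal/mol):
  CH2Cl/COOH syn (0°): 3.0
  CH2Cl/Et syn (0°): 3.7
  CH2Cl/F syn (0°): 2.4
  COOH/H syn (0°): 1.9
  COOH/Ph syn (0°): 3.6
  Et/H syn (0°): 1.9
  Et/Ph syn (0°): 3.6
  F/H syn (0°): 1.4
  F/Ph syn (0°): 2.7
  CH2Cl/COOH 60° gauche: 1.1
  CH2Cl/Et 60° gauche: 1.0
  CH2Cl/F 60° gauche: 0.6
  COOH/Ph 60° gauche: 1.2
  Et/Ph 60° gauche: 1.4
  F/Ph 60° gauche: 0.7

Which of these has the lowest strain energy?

A (staggered): CH2Cl–F gauche, CH2Cl–COOH gauche, Ph–F gauche, Ph–Et gauche; 0.6 + 1.1 + 0.7 + 1.4 = 3.8 kcal/mol.
B (staggered): CH2Cl–F gauche, CH2Cl–Et gauche, Ph–Et gauche, Ph–COOH gauche; 0.6 + 1.0 + 1.4 + 1.2 = 4.2 kcal/mol.
C (eclipsed): CH2Cl–F eclipsed, Ph–Et eclipsed, H–COOH eclipsed; 2.4 + 3.6 + 1.9 = 7.9 kcal/mol.
D (staggered): CH2Cl–Et gauche, CH2Cl–COOH gauche, Ph–F gauche, Ph–COOH gauche; 1.0 + 1.1 + 0.7 + 1.2 = 4.0 kcal/mol.
A has the lowest total (3.8 kcal/mol).

A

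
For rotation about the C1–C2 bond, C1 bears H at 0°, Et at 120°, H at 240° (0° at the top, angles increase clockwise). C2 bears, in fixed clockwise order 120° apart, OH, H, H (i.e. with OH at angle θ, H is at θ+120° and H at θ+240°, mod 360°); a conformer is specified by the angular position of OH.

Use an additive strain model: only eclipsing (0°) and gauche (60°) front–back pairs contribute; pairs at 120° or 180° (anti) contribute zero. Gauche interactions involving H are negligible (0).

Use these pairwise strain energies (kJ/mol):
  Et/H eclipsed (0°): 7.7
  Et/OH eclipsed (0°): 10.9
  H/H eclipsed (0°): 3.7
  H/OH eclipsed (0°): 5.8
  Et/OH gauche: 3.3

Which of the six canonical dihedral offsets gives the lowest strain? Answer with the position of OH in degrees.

300°

OH at 0° (eclipsed): H–OH eclipsed, Et–H eclipsed, H–H eclipsed; 5.8 + 7.7 + 3.7 = 17.2 kJ/mol.
OH at 60° (staggered): Et–OH gauche; 3.3 = 3.3 kJ/mol.
OH at 120° (eclipsed): H–H eclipsed, Et–OH eclipsed, H–H eclipsed; 3.7 + 10.9 + 3.7 = 18.3 kJ/mol.
OH at 180° (staggered): Et–OH gauche; 3.3 = 3.3 kJ/mol.
OH at 240° (eclipsed): H–H eclipsed, Et–H eclipsed, H–OH eclipsed; 3.7 + 7.7 + 5.8 = 17.2 kJ/mol.
OH at 300° (staggered): no non-H gauche contacts → 0.0 kJ/mol.
The minimum (0.0 kJ/mol) occurs with OH at 300°.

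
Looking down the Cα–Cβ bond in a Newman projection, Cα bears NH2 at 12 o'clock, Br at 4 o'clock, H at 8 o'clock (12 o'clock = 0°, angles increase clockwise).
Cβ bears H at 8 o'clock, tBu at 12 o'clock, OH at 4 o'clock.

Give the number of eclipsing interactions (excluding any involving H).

2

Non-H eclipsing pairs: NH2(0°)/tBu(0°); Br(120°)/OH(120°) — 2 interactions.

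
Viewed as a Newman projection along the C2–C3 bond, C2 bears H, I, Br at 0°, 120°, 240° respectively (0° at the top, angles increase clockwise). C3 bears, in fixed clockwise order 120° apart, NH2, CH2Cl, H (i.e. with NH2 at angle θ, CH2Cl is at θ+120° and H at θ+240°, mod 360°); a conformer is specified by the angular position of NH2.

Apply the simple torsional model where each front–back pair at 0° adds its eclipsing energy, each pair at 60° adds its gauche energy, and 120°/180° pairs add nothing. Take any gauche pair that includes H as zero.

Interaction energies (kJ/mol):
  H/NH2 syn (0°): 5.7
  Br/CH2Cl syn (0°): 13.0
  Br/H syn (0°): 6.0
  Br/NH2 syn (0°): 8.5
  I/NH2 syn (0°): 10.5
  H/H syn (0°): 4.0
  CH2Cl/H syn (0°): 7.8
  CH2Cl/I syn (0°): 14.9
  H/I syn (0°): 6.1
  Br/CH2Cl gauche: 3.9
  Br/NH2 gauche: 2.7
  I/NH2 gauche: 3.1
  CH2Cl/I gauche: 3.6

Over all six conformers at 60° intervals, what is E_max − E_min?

NH2 at 0° (eclipsed): H(0°)/NH2(0°) eclipsed 5.7; I(120°)/CH2Cl(120°) eclipsed 14.9; Br(240°)/H(240°) eclipsed 6.0 → 26.6 kJ/mol.
NH2 at 60° (staggered): I(120°)/NH2(60°) gauche 3.1; I(120°)/CH2Cl(180°) gauche 3.6; Br(240°)/CH2Cl(180°) gauche 3.9 → 10.6 kJ/mol.
NH2 at 120° (eclipsed): H(0°)/H(0°) eclipsed 4.0; I(120°)/NH2(120°) eclipsed 10.5; Br(240°)/CH2Cl(240°) eclipsed 13.0 → 27.5 kJ/mol.
NH2 at 180° (staggered): I(120°)/NH2(180°) gauche 3.1; Br(240°)/NH2(180°) gauche 2.7; Br(240°)/CH2Cl(300°) gauche 3.9 → 9.7 kJ/mol.
NH2 at 240° (eclipsed): H(0°)/CH2Cl(0°) eclipsed 7.8; I(120°)/H(120°) eclipsed 6.1; Br(240°)/NH2(240°) eclipsed 8.5 → 22.4 kJ/mol.
NH2 at 300° (staggered): I(120°)/CH2Cl(60°) gauche 3.6; Br(240°)/NH2(300°) gauche 2.7 → 6.3 kJ/mol.
Max at 120° (27.5 kJ/mol), min at 300° (6.3 kJ/mol); barrier = 21.2 kJ/mol.

21.2 kJ/mol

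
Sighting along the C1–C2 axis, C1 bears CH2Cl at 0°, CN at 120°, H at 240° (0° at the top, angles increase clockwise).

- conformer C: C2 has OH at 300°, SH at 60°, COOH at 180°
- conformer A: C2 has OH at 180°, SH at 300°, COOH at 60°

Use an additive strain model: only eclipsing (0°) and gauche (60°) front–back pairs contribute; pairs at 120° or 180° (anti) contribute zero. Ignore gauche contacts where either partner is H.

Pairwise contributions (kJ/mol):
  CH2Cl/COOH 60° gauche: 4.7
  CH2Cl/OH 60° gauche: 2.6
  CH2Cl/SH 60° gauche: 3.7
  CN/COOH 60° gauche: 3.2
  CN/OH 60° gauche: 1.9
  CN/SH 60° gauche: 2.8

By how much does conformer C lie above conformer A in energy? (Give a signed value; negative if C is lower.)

C is staggered. CH2Cl at 0° is gauche with OH at 300° (2.6); CH2Cl at 0° is gauche with SH at 60° (3.7); CN at 120° is gauche with SH at 60° (2.8); CN at 120° is gauche with COOH at 180° (3.2). Total 12.3 kJ/mol.
A is staggered. CH2Cl at 0° is gauche with SH at 300° (3.7); CH2Cl at 0° is gauche with COOH at 60° (4.7); CN at 120° is gauche with OH at 180° (1.9); CN at 120° is gauche with COOH at 60° (3.2). Total 13.5 kJ/mol.
E(C) − E(A) = 12.3 − 13.5 = -1.2 kJ/mol.

-1.2 kJ/mol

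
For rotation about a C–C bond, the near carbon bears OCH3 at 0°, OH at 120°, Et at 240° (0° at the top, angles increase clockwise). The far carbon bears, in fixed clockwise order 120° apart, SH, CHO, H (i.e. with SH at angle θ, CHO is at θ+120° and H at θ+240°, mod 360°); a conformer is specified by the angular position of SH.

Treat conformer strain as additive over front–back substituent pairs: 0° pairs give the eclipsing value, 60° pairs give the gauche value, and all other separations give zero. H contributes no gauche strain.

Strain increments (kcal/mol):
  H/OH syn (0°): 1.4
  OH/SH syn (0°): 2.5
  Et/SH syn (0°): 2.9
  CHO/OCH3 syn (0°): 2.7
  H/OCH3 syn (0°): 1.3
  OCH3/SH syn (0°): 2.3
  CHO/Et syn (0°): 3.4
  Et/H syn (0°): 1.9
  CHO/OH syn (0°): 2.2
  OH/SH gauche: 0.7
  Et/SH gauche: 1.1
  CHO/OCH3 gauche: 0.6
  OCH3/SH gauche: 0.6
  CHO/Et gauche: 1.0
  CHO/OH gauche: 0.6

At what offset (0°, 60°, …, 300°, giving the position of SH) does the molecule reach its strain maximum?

120°

SH at 0° (eclipsed): OCH3–SH eclipsed, OH–CHO eclipsed, Et–H eclipsed; 2.3 + 2.2 + 1.9 = 6.4 kcal/mol.
SH at 60° (staggered): OCH3–SH gauche, OH–SH gauche, OH–CHO gauche, Et–CHO gauche; 0.6 + 0.7 + 0.6 + 1.0 = 2.9 kcal/mol.
SH at 120° (eclipsed): OCH3–H eclipsed, OH–SH eclipsed, Et–CHO eclipsed; 1.3 + 2.5 + 3.4 = 7.2 kcal/mol.
SH at 180° (staggered): OCH3–CHO gauche, OH–SH gauche, Et–SH gauche, Et–CHO gauche; 0.6 + 0.7 + 1.1 + 1.0 = 3.4 kcal/mol.
SH at 240° (eclipsed): OCH3–CHO eclipsed, OH–H eclipsed, Et–SH eclipsed; 2.7 + 1.4 + 2.9 = 7.0 kcal/mol.
SH at 300° (staggered): OCH3–SH gauche, OCH3–CHO gauche, OH–CHO gauche, Et–SH gauche; 0.6 + 0.6 + 0.6 + 1.1 = 2.9 kcal/mol.
The maximum (7.2 kcal/mol) occurs with SH at 120°.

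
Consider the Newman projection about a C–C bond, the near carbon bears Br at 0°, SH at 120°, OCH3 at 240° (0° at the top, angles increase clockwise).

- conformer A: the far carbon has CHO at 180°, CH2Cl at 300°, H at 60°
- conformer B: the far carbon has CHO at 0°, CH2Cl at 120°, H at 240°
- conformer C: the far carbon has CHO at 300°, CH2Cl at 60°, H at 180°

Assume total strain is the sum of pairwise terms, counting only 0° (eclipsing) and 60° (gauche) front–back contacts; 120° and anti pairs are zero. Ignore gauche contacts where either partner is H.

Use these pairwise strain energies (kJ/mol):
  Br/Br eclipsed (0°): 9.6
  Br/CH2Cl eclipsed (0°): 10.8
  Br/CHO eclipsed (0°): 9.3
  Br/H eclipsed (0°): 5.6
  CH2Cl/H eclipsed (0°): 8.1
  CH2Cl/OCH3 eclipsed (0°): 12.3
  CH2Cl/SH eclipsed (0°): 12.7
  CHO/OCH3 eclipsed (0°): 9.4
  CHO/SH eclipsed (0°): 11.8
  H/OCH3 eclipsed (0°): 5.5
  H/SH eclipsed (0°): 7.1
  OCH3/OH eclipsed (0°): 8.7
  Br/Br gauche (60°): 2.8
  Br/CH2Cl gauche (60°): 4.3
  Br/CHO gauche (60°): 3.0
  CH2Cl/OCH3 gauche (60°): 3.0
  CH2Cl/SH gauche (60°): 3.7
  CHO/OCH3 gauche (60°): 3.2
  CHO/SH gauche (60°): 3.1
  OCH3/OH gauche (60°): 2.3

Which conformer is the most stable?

A (staggered): Br(0°)/CH2Cl(300°) gauche 4.3; SH(120°)/CHO(180°) gauche 3.1; OCH3(240°)/CHO(180°) gauche 3.2; OCH3(240°)/CH2Cl(300°) gauche 3.0 → 13.6 kJ/mol.
B (eclipsed): Br(0°)/CHO(0°) eclipsed 9.3; SH(120°)/CH2Cl(120°) eclipsed 12.7; OCH3(240°)/H(240°) eclipsed 5.5 → 27.5 kJ/mol.
C (staggered): Br(0°)/CHO(300°) gauche 3.0; Br(0°)/CH2Cl(60°) gauche 4.3; SH(120°)/CH2Cl(60°) gauche 3.7; OCH3(240°)/CHO(300°) gauche 3.2 → 14.2 kJ/mol.
A has the lowest total (13.6 kJ/mol).

A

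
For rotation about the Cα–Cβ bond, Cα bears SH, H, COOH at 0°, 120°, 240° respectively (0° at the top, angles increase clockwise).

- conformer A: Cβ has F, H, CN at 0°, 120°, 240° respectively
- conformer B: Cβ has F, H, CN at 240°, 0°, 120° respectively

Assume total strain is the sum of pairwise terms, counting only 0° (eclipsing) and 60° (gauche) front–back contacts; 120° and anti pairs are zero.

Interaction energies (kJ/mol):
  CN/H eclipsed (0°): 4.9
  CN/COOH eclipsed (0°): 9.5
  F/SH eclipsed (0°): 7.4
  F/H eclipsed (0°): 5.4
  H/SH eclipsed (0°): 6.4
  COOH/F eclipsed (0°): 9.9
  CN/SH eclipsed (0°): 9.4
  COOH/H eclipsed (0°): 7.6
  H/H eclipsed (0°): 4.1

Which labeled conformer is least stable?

B

A (eclipsed): SH(0°)/F(0°) eclipsed 7.4; H(120°)/H(120°) eclipsed 4.1; COOH(240°)/CN(240°) eclipsed 9.5 → 21.0 kJ/mol.
B (eclipsed): SH(0°)/H(0°) eclipsed 6.4; H(120°)/CN(120°) eclipsed 4.9; COOH(240°)/F(240°) eclipsed 9.9 → 21.2 kJ/mol.
B has the highest total (21.2 kJ/mol).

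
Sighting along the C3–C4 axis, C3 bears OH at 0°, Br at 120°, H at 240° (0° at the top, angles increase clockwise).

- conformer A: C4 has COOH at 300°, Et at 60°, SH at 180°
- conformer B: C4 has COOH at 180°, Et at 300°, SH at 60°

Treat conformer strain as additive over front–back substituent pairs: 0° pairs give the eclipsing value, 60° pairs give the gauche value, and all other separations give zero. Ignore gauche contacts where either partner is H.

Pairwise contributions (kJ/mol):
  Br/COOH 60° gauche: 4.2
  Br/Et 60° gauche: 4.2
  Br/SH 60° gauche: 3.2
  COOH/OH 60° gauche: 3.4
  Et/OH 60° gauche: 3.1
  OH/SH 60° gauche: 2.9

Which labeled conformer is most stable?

A (staggered): OH–COOH gauche, OH–Et gauche, Br–Et gauche, Br–SH gauche; 3.4 + 3.1 + 4.2 + 3.2 = 13.9 kJ/mol.
B (staggered): OH–Et gauche, OH–SH gauche, Br–COOH gauche, Br–SH gauche; 3.1 + 2.9 + 4.2 + 3.2 = 13.4 kJ/mol.
B has the lowest total (13.4 kJ/mol).

B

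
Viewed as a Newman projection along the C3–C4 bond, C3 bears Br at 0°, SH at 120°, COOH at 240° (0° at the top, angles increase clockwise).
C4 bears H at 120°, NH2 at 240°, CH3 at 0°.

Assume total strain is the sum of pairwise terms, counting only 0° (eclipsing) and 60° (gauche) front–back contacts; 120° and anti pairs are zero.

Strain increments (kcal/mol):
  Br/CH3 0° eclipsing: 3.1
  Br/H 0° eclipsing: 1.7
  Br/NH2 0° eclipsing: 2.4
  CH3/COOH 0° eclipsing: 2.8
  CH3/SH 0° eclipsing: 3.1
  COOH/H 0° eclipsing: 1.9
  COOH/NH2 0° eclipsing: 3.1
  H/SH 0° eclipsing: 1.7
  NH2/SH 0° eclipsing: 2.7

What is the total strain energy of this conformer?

7.9 kcal/mol

This conformer (eclipsed): Br(0°)/CH3(0°) eclipsed 3.1; SH(120°)/H(120°) eclipsed 1.7; COOH(240°)/NH2(240°) eclipsed 3.1 → 7.9 kcal/mol.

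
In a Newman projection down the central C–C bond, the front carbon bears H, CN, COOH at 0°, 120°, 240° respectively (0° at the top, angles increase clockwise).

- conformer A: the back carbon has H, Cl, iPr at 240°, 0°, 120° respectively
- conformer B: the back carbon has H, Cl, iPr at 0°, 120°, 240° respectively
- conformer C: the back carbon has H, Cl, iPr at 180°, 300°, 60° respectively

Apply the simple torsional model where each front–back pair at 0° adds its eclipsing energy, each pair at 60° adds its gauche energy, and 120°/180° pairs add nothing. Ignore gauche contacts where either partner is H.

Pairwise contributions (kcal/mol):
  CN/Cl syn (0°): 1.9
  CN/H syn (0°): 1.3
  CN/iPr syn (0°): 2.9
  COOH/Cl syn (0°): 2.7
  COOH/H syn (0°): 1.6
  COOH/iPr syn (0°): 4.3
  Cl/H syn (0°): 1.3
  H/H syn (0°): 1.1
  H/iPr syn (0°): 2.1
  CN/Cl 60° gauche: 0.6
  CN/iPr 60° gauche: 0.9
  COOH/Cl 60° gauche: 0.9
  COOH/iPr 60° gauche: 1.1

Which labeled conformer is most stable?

C

A is eclipsed. H at 0° is eclipsed with Cl at 0° (1.3); CN at 120° is eclipsed with iPr at 120° (2.9); COOH at 240° is eclipsed with H at 240° (1.6). Total 5.8 kcal/mol.
B is eclipsed. H at 0° is eclipsed with H at 0° (1.1); CN at 120° is eclipsed with Cl at 120° (1.9); COOH at 240° is eclipsed with iPr at 240° (4.3). Total 7.3 kcal/mol.
C is staggered. CN at 120° is gauche with iPr at 60° (0.9); COOH at 240° is gauche with Cl at 300° (0.9). Total 1.8 kcal/mol.
C has the lowest total (1.8 kcal/mol).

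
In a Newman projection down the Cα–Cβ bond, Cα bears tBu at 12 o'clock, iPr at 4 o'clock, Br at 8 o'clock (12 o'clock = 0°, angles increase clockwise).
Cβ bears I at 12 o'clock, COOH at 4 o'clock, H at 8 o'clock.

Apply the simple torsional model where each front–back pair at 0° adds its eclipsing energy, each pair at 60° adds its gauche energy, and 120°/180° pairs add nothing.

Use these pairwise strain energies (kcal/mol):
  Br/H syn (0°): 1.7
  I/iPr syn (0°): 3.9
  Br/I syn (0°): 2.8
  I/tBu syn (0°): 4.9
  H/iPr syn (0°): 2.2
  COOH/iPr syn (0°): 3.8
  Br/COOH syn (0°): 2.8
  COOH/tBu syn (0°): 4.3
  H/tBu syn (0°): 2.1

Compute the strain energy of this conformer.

This conformer (eclipsed): tBu(0°)/I(0°) eclipsed 4.9; iPr(120°)/COOH(120°) eclipsed 3.8; Br(240°)/H(240°) eclipsed 1.7 → 10.4 kcal/mol.

10.4 kcal/mol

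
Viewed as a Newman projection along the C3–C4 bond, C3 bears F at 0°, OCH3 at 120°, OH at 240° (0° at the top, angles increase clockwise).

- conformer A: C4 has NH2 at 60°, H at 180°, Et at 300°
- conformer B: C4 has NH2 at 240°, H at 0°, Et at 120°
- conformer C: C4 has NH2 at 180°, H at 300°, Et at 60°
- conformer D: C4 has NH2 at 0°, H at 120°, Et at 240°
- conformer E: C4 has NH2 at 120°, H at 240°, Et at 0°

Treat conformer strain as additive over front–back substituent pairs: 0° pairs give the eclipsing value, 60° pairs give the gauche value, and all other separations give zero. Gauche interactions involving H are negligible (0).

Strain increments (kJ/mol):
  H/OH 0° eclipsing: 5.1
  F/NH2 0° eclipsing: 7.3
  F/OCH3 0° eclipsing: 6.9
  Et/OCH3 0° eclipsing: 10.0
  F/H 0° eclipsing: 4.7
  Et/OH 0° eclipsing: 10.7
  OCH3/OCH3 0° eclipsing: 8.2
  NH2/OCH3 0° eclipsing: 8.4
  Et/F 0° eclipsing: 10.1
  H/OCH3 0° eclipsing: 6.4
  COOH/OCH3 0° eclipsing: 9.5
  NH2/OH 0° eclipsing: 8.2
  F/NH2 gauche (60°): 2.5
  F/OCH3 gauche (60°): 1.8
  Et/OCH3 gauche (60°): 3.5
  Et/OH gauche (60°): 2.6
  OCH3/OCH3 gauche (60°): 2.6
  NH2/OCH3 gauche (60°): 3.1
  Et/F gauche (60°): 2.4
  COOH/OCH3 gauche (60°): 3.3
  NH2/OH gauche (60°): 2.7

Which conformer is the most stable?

A

A (staggered): F–NH2 gauche, F–Et gauche, OCH3–NH2 gauche, OH–Et gauche; 2.5 + 2.4 + 3.1 + 2.6 = 10.6 kJ/mol.
B (eclipsed): F–H eclipsed, OCH3–Et eclipsed, OH–NH2 eclipsed; 4.7 + 10.0 + 8.2 = 22.9 kJ/mol.
C (staggered): F–Et gauche, OCH3–NH2 gauche, OCH3–Et gauche, OH–NH2 gauche; 2.4 + 3.1 + 3.5 + 2.7 = 11.7 kJ/mol.
D (eclipsed): F–NH2 eclipsed, OCH3–H eclipsed, OH–Et eclipsed; 7.3 + 6.4 + 10.7 = 24.4 kJ/mol.
E (eclipsed): F–Et eclipsed, OCH3–NH2 eclipsed, OH–H eclipsed; 10.1 + 8.4 + 5.1 = 23.6 kJ/mol.
A has the lowest total (10.6 kJ/mol).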